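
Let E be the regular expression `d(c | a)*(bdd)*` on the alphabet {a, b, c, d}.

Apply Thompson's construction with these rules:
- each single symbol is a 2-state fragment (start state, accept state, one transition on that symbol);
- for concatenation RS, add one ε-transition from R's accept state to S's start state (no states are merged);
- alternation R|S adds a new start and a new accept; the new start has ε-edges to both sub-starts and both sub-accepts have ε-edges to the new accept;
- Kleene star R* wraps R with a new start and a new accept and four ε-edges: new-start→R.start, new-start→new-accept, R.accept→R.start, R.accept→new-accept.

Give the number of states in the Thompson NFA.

18

Recursing over subexpressions:
Each of the 6 symbol leaves contributes a 2-state fragment.
  c | a = 6 states
  (c | a)* = 8 states
  bdd = 6 states
  (bdd)* = 8 states
  d(c | a)*(bdd)* = 18 states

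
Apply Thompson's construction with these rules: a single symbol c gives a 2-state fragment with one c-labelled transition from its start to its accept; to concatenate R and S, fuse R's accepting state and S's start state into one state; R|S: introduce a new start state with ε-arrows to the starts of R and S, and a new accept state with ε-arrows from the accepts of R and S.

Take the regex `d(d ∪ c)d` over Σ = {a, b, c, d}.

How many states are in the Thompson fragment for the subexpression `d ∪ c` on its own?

Fragment for `d ∪ c`:
Each of the 2 symbol leaves contributes a 2-state fragment.
  d ∪ c → 6 states

6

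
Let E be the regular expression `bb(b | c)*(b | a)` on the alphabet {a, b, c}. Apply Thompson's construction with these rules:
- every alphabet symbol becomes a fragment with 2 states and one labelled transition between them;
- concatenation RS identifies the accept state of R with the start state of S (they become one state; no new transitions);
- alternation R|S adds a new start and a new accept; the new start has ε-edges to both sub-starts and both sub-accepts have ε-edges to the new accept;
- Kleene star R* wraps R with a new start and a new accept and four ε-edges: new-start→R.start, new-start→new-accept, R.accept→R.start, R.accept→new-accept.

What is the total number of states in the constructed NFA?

Recursing over subexpressions:
Each of the 6 symbol leaves contributes a 2-state fragment.
  b | c — 6 states
  (b | c)* — 8 states
  b | a — 6 states
  bb(b | c)*(b | a) — 15 states

15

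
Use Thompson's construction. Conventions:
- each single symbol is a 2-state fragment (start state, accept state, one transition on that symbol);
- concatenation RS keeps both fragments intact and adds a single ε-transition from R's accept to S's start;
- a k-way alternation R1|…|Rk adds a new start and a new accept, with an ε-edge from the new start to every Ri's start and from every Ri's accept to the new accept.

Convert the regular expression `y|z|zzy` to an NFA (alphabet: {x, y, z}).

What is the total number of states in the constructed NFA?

12

Building bottom-up:
Each of the 5 symbol leaves contributes a 2-state fragment.
  zzy — 6 states
  y|z|zzy — 12 states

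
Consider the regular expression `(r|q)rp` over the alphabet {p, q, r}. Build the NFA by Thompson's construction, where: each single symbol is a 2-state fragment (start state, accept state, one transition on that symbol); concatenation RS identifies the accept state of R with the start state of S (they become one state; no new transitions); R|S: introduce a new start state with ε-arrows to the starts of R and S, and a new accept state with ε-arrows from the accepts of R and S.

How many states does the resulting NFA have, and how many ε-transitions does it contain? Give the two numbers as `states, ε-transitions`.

Bottom-up over the parse tree:
Each of the 4 symbol leaves contributes 2 states and 0 ε-transitions.
  r|q = 6 states, 4 ε-transitions
  (r|q)rp = 8 states, 4 ε-transitions

8, 4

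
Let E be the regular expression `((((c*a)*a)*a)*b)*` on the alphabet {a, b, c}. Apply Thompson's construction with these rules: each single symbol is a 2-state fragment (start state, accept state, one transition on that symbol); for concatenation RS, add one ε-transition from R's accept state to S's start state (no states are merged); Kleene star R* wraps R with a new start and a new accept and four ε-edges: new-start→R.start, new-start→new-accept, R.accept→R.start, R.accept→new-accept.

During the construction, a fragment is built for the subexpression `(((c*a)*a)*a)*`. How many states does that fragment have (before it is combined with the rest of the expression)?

16

Fragment for `(((c*a)*a)*a)*`:
Each of the 4 symbol leaves contributes a 2-state fragment.
  c* : 4 states
  c*a : 6 states
  (c*a)* : 8 states
  (c*a)*a : 10 states
  ((c*a)*a)* : 12 states
  ((c*a)*a)*a : 14 states
  (((c*a)*a)*a)* : 16 states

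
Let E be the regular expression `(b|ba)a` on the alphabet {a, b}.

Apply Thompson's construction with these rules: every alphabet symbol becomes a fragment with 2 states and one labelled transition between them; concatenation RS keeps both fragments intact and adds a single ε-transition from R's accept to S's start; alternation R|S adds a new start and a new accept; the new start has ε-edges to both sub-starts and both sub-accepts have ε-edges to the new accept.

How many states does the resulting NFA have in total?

10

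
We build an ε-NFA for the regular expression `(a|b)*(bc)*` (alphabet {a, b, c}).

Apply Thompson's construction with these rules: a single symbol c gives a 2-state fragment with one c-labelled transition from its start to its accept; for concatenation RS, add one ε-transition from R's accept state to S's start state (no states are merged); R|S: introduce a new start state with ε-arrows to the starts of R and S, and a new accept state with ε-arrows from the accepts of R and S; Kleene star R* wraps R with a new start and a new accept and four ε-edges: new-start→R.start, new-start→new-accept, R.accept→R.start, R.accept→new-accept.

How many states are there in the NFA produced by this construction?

Bottom-up over the parse tree:
Each of the 4 symbol leaves contributes a 2-state fragment.
  a|b : 6 states
  (a|b)* : 8 states
  bc : 4 states
  (bc)* : 6 states
  (a|b)*(bc)* : 14 states

14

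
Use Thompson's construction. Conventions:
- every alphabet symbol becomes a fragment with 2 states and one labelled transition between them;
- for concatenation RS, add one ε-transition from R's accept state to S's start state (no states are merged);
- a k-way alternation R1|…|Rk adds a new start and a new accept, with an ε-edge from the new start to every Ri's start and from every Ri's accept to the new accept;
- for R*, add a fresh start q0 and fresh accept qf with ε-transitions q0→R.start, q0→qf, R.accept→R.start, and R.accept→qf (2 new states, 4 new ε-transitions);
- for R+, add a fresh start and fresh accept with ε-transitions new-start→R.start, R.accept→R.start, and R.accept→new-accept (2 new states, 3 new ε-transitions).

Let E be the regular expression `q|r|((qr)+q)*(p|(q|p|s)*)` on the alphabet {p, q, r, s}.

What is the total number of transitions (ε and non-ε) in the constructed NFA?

Bottom-up over the parse tree:
Each of the 9 symbol leaves contributes 1 transition (1 symbol, 0 ε).
  qr : 3 transitions (2 symbol, 1 ε)
  (qr)+ : 6 transitions (2 symbol, 4 ε)
  (qr)+q : 8 transitions (3 symbol, 5 ε)
  ((qr)+q)* : 12 transitions (3 symbol, 9 ε)
  q|p|s : 9 transitions (3 symbol, 6 ε)
  (q|p|s)* : 13 transitions (3 symbol, 10 ε)
  p|(q|p|s)* : 18 transitions (4 symbol, 14 ε)
  ((qr)+q)*(p|(q|p|s)*) : 31 transitions (7 symbol, 24 ε)
  q|r|((qr)+q)*(p|(q|p|s)*) : 39 transitions (9 symbol, 30 ε)

39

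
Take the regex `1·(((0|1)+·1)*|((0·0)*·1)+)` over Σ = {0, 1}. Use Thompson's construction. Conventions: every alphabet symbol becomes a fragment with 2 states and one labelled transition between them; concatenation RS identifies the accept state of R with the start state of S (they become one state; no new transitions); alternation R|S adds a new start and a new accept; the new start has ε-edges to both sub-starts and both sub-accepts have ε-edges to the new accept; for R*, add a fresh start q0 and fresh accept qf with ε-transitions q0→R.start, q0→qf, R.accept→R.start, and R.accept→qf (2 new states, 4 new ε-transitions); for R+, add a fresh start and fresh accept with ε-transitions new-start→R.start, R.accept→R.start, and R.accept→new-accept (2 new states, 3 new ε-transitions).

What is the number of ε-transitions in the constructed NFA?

22

Per subexpression:
Each of the 7 symbol leaves contributes 0 ε-transitions.
  0|1 — 4 ε-transitions
  (0|1)+ — 7 ε-transitions
  (0|1)+·1 — 7 ε-transitions
  ((0|1)+·1)* — 11 ε-transitions
  0·0 — 0 ε-transitions
  (0·0)* — 4 ε-transitions
  (0·0)*·1 — 4 ε-transitions
  ((0·0)*·1)+ — 7 ε-transitions
  ((0|1)+·1)*|((0·0)*·1)+ — 22 ε-transitions
  1·(((0|1)+·1)*|((0·0)*·1)+) — 22 ε-transitions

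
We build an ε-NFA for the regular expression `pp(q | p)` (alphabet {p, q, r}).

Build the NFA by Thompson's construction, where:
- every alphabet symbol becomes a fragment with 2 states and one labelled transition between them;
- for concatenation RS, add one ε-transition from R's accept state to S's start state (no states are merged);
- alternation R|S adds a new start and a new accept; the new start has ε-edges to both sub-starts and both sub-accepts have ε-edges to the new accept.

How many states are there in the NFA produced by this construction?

10

Bottom-up over the parse tree:
Each of the 4 symbol leaves contributes a 2-state fragment.
  q | p = 6 states
  pp(q | p) = 10 states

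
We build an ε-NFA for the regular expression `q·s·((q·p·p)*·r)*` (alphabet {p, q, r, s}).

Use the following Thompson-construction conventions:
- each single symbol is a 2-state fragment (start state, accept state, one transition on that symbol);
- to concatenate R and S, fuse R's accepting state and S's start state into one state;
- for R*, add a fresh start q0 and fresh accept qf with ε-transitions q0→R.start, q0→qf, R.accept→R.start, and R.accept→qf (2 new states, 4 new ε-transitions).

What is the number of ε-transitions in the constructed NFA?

8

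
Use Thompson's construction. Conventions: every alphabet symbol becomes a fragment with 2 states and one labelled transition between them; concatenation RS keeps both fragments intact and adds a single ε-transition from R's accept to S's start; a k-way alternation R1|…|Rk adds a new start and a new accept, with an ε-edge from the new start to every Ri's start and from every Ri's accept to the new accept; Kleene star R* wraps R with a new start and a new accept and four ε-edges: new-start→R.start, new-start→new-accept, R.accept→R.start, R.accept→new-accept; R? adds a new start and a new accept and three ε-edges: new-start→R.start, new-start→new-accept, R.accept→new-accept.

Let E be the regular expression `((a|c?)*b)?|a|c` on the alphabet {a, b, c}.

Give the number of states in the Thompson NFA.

20

Building bottom-up:
Each of the 5 symbol leaves contributes a 2-state fragment.
  c? → 4 states
  a|c? → 8 states
  (a|c?)* → 10 states
  (a|c?)*b → 12 states
  ((a|c?)*b)? → 14 states
  ((a|c?)*b)?|a|c → 20 states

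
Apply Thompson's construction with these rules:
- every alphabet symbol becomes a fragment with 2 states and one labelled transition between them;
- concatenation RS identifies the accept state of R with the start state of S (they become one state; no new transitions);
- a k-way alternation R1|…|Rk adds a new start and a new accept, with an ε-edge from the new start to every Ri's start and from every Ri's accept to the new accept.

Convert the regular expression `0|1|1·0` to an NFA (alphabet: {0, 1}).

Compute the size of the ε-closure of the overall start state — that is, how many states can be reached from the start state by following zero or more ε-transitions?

4

Compute the ε-closure size of each fragment's start state recursively; a symbol fragment's start has no outgoing ε-edge, so its closure is just itself (size 1).
  1·0 : |ε-closure| equals the left operand's closure size = 1 (its accept is not ε-reachable, so the closure stops there)
  0|1|1·0 : new start ε-reaches every alternative's start; none of them accept ε, so the new accept is not reached: |ε-closure| = 1 + 1 + 1 + 1 = 4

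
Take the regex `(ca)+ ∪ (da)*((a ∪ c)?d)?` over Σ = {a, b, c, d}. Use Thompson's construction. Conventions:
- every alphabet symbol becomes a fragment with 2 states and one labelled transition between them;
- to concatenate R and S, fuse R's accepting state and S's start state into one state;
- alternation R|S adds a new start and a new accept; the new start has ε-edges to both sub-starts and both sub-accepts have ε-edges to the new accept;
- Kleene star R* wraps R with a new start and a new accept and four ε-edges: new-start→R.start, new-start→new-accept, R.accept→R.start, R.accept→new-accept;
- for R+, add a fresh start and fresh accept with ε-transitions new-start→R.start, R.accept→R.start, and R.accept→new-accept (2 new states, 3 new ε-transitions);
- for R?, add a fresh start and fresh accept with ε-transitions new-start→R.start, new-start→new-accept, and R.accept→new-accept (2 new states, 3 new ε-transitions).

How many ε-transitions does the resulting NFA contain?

Recursing over subexpressions:
Each of the 7 symbol leaves contributes 0 ε-transitions.
  ca = 0 ε-transitions
  (ca)+ = 3 ε-transitions
  da = 0 ε-transitions
  (da)* = 4 ε-transitions
  a ∪ c = 4 ε-transitions
  (a ∪ c)? = 7 ε-transitions
  (a ∪ c)?d = 7 ε-transitions
  ((a ∪ c)?d)? = 10 ε-transitions
  (da)*((a ∪ c)?d)? = 14 ε-transitions
  (ca)+ ∪ (da)*((a ∪ c)?d)? = 21 ε-transitions

21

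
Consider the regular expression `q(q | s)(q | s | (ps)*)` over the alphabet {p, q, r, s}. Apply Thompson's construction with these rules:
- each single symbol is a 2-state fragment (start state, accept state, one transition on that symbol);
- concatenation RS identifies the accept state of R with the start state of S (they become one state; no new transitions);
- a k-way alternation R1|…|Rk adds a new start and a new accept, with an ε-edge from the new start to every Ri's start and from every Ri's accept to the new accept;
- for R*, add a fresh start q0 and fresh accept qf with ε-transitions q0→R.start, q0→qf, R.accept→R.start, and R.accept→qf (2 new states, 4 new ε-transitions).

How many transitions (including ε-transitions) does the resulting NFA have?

By structural recursion:
Each of the 7 symbol leaves contributes 1 transition (1 symbol, 0 ε).
  q | s — 6 transitions (2 symbol, 4 ε)
  ps — 2 transitions (2 symbol, 0 ε)
  (ps)* — 6 transitions (2 symbol, 4 ε)
  q | s | (ps)* — 14 transitions (4 symbol, 10 ε)
  q(q | s)(q | s | (ps)*) — 21 transitions (7 symbol, 14 ε)

21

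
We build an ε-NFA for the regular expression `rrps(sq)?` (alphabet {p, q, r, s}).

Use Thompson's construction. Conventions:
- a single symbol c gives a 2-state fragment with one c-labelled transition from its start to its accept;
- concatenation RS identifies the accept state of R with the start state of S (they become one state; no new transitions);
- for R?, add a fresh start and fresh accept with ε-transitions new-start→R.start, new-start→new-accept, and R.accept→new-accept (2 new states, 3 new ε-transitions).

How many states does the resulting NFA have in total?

9

By structural recursion:
Each of the 6 symbol leaves contributes a 2-state fragment.
  sq : 3 states
  (sq)? : 5 states
  rrps(sq)? : 9 states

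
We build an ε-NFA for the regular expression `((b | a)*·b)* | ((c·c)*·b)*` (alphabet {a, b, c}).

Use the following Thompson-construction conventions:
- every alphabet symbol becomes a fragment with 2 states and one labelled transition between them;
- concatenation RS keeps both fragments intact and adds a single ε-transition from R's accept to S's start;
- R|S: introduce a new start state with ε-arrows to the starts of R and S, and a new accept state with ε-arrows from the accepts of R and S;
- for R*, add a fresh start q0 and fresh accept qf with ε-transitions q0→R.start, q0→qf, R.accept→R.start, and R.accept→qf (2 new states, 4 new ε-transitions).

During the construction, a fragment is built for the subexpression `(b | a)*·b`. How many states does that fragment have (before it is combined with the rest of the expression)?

Fragment for `(b | a)*·b`:
Each of the 3 symbol leaves contributes a 2-state fragment.
  b | a → 6 states
  (b | a)* → 8 states
  (b | a)*·b → 10 states

10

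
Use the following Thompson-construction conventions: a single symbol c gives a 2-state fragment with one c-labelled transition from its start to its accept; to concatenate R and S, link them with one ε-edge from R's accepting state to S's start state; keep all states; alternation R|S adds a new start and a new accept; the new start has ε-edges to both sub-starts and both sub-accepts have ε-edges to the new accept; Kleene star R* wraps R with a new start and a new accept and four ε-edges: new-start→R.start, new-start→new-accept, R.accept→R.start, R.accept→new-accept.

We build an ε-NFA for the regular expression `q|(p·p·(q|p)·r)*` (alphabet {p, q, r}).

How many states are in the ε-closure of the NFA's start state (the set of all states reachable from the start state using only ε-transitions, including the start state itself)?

6

Compute the ε-closure size of each fragment's start state recursively; a symbol fragment's start has no outgoing ε-edge, so its closure is just itself (size 1).
  q|p → new start ε-reaches every alternative's start; none of them accept ε, so the new accept is not reached: |ε-closure| = 1 + 1 + 1 = 3
  p·p·(q|p)·r → |ε-closure| equals the left operand's closure size = 1 (its accept is not ε-reachable, so the closure stops there)
  (p·p·(q|p)·r)* → the star's fresh start ε-reaches both the body's start and the fresh accept: |ε-closure| = 2 + 1 = 3
  q|(p·p·(q|p)·r)* → new start ε-reaches every alternative's start; at least one alternative accepts ε, so the union's new accept is reached too: |ε-closure| = 1 + 1 + 3 + 1 = 6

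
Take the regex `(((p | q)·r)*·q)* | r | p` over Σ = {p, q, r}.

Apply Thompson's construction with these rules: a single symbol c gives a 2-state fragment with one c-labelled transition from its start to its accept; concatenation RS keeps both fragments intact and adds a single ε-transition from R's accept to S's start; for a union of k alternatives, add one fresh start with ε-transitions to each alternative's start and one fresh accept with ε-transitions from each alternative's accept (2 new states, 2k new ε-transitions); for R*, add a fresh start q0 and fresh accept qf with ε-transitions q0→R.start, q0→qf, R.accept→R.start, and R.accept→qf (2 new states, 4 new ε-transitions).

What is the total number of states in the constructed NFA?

By structural recursion:
Each of the 6 symbol leaves contributes a 2-state fragment.
  p | q → 6 states
  (p | q)·r → 8 states
  ((p | q)·r)* → 10 states
  ((p | q)·r)*·q → 12 states
  (((p | q)·r)*·q)* → 14 states
  (((p | q)·r)*·q)* | r | p → 20 states

20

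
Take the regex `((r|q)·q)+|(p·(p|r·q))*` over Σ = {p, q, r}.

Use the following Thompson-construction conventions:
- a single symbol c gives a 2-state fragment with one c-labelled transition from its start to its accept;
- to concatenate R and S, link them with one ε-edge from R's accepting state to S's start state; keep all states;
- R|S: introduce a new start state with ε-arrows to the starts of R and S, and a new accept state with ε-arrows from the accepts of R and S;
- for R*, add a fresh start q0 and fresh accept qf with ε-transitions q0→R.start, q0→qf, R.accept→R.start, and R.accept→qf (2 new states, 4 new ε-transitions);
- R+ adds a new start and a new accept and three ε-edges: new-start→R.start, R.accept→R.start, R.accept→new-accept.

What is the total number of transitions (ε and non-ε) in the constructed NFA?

By structural recursion:
Each of the 7 symbol leaves contributes 1 transition (1 symbol, 0 ε).
  r|q : 6 transitions (2 symbol, 4 ε)
  (r|q)·q : 8 transitions (3 symbol, 5 ε)
  ((r|q)·q)+ : 11 transitions (3 symbol, 8 ε)
  r·q : 3 transitions (2 symbol, 1 ε)
  p|r·q : 8 transitions (3 symbol, 5 ε)
  p·(p|r·q) : 10 transitions (4 symbol, 6 ε)
  (p·(p|r·q))* : 14 transitions (4 symbol, 10 ε)
  ((r|q)·q)+|(p·(p|r·q))* : 29 transitions (7 symbol, 22 ε)

29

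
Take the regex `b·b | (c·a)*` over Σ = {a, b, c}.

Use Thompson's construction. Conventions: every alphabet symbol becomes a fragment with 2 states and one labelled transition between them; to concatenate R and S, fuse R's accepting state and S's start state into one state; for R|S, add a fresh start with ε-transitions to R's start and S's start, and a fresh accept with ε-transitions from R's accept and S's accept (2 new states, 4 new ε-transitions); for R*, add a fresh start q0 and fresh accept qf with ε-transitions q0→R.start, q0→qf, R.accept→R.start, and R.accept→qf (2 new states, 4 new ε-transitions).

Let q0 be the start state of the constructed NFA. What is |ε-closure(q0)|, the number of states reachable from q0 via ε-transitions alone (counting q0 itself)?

6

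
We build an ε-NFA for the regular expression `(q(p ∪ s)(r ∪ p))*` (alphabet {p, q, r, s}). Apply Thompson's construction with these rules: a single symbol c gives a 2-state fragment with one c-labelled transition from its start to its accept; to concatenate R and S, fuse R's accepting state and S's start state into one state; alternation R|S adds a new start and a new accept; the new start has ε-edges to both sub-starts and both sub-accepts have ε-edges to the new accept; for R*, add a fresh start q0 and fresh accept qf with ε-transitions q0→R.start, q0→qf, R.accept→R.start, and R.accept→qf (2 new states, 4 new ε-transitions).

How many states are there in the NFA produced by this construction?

14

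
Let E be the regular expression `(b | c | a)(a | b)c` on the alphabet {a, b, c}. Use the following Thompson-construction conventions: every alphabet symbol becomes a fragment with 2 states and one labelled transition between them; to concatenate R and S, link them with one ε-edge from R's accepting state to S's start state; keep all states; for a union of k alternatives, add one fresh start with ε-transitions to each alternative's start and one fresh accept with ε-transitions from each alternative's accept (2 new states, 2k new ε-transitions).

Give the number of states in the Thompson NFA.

Bottom-up over the parse tree:
Each of the 6 symbol leaves contributes a 2-state fragment.
  b | c | a — 8 states
  a | b — 6 states
  (b | c | a)(a | b)c — 16 states

16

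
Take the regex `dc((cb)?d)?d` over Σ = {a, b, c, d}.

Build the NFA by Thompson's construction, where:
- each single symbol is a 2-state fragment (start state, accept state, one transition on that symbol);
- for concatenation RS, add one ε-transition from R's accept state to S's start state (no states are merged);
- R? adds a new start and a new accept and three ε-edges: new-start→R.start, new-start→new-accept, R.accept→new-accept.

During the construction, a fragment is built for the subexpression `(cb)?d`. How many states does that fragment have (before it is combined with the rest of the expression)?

8

Fragment for `(cb)?d`:
Each of the 3 symbol leaves contributes a 2-state fragment.
  cb : 4 states
  (cb)? : 6 states
  (cb)?d : 8 states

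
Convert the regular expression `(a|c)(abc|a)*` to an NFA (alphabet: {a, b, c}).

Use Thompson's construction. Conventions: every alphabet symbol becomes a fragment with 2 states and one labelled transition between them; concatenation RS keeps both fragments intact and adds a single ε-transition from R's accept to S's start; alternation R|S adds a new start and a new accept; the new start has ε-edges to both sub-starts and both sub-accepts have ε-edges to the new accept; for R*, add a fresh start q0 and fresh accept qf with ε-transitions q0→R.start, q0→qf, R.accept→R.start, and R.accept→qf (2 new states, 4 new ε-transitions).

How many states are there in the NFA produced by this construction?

18

By structural recursion:
Each of the 6 symbol leaves contributes a 2-state fragment.
  a|c : 6 states
  abc : 6 states
  abc|a : 10 states
  (abc|a)* : 12 states
  (a|c)(abc|a)* : 18 states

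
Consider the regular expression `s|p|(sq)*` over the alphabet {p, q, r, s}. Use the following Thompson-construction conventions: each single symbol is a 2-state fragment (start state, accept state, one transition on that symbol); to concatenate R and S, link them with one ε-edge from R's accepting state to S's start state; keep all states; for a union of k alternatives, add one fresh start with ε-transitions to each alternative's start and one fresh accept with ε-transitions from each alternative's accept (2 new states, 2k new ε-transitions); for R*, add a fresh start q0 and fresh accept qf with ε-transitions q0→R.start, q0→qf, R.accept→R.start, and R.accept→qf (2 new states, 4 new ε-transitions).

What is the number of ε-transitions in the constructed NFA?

11

Recursing over subexpressions:
Each of the 4 symbol leaves contributes 0 ε-transitions.
  sq : 1 ε-transition
  (sq)* : 5 ε-transitions
  s|p|(sq)* : 11 ε-transitions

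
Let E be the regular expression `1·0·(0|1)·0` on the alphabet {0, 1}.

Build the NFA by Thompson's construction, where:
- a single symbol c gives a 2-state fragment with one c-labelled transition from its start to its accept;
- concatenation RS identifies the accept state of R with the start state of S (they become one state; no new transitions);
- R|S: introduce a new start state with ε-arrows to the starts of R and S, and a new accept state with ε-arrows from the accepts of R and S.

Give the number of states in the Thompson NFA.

Building bottom-up:
Each of the 5 symbol leaves contributes a 2-state fragment.
  0|1 — 6 states
  1·0·(0|1)·0 — 9 states

9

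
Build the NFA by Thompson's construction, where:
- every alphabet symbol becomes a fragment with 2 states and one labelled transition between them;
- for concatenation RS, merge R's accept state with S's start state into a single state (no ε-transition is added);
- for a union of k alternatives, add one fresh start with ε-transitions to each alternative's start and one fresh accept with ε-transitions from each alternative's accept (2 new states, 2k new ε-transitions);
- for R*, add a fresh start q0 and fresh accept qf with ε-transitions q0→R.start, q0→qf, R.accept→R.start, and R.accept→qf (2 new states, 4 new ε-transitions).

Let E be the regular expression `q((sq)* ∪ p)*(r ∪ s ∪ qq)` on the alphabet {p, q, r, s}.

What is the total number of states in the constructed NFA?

20

By structural recursion:
Each of the 8 symbol leaves contributes a 2-state fragment.
  sq = 3 states
  (sq)* = 5 states
  (sq)* ∪ p = 9 states
  ((sq)* ∪ p)* = 11 states
  qq = 3 states
  r ∪ s ∪ qq = 9 states
  q((sq)* ∪ p)*(r ∪ s ∪ qq) = 20 states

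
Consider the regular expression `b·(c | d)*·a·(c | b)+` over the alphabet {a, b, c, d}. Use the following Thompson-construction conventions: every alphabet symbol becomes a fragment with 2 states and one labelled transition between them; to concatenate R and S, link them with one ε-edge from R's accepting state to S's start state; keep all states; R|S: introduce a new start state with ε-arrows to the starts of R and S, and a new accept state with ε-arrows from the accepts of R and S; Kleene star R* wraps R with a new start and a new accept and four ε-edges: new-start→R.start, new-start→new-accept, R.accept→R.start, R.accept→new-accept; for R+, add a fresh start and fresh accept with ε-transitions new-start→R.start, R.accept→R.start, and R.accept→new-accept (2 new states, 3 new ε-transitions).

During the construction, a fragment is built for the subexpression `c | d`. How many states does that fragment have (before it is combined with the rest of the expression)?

6

Fragment for `c | d`:
Each of the 2 symbol leaves contributes a 2-state fragment.
  c | d : 6 states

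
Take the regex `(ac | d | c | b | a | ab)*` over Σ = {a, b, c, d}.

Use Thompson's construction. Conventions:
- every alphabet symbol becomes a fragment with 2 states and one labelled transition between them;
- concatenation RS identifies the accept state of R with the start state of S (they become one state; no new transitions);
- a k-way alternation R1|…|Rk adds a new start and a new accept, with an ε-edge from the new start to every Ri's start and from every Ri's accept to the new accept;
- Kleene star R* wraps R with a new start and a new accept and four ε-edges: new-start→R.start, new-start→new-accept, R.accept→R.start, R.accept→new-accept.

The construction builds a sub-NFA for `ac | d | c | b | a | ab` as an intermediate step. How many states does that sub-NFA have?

Fragment for `ac | d | c | b | a | ab`:
Each of the 8 symbol leaves contributes a 2-state fragment.
  ac — 3 states
  ab — 3 states
  ac | d | c | b | a | ab — 16 states

16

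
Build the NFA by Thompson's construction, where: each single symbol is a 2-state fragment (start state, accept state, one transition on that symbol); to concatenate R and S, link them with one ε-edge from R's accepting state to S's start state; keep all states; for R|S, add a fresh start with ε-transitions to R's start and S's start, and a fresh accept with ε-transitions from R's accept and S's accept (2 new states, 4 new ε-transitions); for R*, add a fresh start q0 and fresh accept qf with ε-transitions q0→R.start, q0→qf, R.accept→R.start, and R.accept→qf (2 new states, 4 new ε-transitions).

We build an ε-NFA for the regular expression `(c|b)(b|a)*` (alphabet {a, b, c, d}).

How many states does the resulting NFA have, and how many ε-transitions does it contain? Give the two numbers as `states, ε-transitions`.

14, 13

By structural recursion:
Each of the 4 symbol leaves contributes 2 states and 0 ε-transitions.
  c|b = 6 states, 4 ε-transitions
  b|a = 6 states, 4 ε-transitions
  (b|a)* = 8 states, 8 ε-transitions
  (c|b)(b|a)* = 14 states, 13 ε-transitions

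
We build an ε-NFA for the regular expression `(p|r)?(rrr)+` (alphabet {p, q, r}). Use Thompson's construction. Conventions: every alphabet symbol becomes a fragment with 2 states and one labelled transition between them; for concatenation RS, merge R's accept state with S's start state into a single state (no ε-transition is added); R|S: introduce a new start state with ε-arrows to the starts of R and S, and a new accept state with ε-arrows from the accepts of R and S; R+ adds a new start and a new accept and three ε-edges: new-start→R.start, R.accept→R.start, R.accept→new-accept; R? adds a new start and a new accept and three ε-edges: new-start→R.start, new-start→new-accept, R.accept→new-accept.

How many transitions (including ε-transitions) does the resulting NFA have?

15

Per subexpression:
Each of the 5 symbol leaves contributes 1 transition (1 symbol, 0 ε).
  p|r → 6 transitions (2 symbol, 4 ε)
  (p|r)? → 9 transitions (2 symbol, 7 ε)
  rrr → 3 transitions (3 symbol, 0 ε)
  (rrr)+ → 6 transitions (3 symbol, 3 ε)
  (p|r)?(rrr)+ → 15 transitions (5 symbol, 10 ε)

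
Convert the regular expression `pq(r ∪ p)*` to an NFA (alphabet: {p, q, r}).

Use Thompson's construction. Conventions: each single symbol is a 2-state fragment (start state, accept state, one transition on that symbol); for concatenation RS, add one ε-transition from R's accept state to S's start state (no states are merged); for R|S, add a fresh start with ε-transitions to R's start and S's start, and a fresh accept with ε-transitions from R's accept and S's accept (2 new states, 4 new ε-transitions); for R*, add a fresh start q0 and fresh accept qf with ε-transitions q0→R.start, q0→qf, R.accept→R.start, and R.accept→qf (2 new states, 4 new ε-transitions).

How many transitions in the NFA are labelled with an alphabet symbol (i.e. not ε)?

4

By structural recursion:
Each of the 4 symbol leaves contributes exactly 1 symbol transition.
  r ∪ p = 2 symbol transitions
  (r ∪ p)* = 2 symbol transitions
  pq(r ∪ p)* = 4 symbol transitions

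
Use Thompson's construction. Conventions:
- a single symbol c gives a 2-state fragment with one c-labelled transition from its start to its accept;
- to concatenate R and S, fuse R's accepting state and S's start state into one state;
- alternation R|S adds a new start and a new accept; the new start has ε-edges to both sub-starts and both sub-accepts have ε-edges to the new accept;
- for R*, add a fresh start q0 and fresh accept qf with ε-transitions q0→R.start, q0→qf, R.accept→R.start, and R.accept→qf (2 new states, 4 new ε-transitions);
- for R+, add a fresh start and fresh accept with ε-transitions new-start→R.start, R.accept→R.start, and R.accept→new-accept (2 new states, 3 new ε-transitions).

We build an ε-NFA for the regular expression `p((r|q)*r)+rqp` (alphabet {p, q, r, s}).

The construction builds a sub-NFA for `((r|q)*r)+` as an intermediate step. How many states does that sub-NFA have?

Fragment for `((r|q)*r)+`:
Each of the 3 symbol leaves contributes a 2-state fragment.
  r|q — 6 states
  (r|q)* — 8 states
  (r|q)*r — 9 states
  ((r|q)*r)+ — 11 states

11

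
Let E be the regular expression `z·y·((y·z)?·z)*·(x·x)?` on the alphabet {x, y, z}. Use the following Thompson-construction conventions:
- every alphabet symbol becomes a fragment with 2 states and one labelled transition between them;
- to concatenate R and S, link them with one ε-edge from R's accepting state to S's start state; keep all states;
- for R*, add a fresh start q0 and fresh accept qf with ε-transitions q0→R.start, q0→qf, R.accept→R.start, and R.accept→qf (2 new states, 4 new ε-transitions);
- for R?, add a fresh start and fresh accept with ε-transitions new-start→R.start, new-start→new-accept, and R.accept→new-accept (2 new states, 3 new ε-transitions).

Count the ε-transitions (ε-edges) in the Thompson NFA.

By structural recursion:
Each of the 7 symbol leaves contributes 0 ε-transitions.
  y·z = 1 ε-transition
  (y·z)? = 4 ε-transitions
  (y·z)?·z = 5 ε-transitions
  ((y·z)?·z)* = 9 ε-transitions
  x·x = 1 ε-transition
  (x·x)? = 4 ε-transitions
  z·y·((y·z)?·z)*·(x·x)? = 16 ε-transitions

16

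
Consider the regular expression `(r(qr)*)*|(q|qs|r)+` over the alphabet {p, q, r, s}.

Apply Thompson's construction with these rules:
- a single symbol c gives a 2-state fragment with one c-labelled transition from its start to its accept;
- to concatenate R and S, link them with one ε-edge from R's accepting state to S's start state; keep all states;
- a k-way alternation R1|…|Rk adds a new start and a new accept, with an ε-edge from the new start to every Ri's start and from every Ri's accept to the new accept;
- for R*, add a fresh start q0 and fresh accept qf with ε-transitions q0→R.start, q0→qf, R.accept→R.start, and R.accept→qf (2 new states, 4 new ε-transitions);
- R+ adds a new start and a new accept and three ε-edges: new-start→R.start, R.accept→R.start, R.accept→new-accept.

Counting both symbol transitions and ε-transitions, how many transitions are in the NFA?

Per subexpression:
Each of the 7 symbol leaves contributes 1 transition (1 symbol, 0 ε).
  qr → 3 transitions (2 symbol, 1 ε)
  (qr)* → 7 transitions (2 symbol, 5 ε)
  r(qr)* → 9 transitions (3 symbol, 6 ε)
  (r(qr)*)* → 13 transitions (3 symbol, 10 ε)
  qs → 3 transitions (2 symbol, 1 ε)
  q|qs|r → 11 transitions (4 symbol, 7 ε)
  (q|qs|r)+ → 14 transitions (4 symbol, 10 ε)
  (r(qr)*)*|(q|qs|r)+ → 31 transitions (7 symbol, 24 ε)

31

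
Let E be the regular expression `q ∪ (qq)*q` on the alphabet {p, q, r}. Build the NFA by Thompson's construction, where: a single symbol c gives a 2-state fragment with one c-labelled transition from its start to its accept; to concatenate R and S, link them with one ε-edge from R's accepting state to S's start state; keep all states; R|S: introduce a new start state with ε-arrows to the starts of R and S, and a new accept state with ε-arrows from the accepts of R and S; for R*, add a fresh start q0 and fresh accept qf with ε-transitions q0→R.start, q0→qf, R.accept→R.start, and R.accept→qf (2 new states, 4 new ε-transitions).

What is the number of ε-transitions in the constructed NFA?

Building bottom-up:
Each of the 4 symbol leaves contributes 0 ε-transitions.
  qq = 1 ε-transition
  (qq)* = 5 ε-transitions
  (qq)*q = 6 ε-transitions
  q ∪ (qq)*q = 10 ε-transitions

10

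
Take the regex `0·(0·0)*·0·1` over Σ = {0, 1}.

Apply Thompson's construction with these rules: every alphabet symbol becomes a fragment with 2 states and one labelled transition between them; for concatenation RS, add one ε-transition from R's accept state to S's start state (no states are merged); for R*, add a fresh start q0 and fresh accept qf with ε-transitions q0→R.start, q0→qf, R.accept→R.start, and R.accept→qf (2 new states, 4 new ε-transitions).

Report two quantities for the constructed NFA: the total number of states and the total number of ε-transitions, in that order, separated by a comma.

12, 8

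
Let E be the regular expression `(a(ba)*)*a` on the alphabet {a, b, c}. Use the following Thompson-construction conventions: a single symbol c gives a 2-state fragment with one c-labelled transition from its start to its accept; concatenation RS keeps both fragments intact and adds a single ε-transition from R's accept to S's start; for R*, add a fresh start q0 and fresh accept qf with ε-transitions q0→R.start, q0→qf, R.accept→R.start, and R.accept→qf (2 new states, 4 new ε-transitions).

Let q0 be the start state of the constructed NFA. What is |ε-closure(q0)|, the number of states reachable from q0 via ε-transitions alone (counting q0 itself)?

Work bottom-up. For each fragment F, track |ε-closure(F.start)| and whether F's accept lies in that closure (i.e. whether F accepts ε). A single-symbol fragment has closure size 1 and does not accept ε.
  ba → same as the first factor's closure: C = 1
  (ba)* → new start has ε-edges to the inner start and to the new accept, so C = 2 + 1 = 3
  a(ba)* → same as the first factor's closure: C = 1
  (a(ba)*)* → new start has ε-edges to the inner start and to the new accept, so C = 2 + 1 = 3
  (a(ba)*)*a → the left operand accepts ε, so the closure extends into the next operand (via the concat ε-link); C = 3 + 1 = 4

4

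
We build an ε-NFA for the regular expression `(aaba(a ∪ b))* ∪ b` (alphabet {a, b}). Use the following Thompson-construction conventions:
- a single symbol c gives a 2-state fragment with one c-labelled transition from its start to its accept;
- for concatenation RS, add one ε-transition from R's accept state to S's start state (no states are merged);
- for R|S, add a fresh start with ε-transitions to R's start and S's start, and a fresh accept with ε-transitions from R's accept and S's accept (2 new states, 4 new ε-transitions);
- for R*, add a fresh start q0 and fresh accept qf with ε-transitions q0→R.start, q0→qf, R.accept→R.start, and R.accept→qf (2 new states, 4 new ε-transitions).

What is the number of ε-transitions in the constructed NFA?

Per subexpression:
Each of the 7 symbol leaves contributes 0 ε-transitions.
  a ∪ b = 4 ε-transitions
  aaba(a ∪ b) = 8 ε-transitions
  (aaba(a ∪ b))* = 12 ε-transitions
  (aaba(a ∪ b))* ∪ b = 16 ε-transitions

16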